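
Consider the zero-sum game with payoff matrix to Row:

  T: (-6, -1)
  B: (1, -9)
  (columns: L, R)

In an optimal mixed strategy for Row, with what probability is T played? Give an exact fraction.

Row minima: T → -6, B → -9; maximin = -6.
Column maxima: L → 1, R → -1; minimax = -1.
-6 ≠ -1, so there is no saddle point; optimal play is mixed.
Let Row play T with probability p. Expected payoff against L: (-6)p + 1(1−p) = −7p + 1; against R: (-1)p + (-9)(1−p) = 8p − 9.
Setting these equal: −7p + 1 = 8p − 9 ⇒ −15p = -10 ⇒ p = 2/3, and the value is (-7)·(2/3) + 1 = -11/3.
For Column: with q = P(L), equating T's and B's payoffs gives −5q − 1 = 10q − 9 ⇒ q = 8/15.

2/3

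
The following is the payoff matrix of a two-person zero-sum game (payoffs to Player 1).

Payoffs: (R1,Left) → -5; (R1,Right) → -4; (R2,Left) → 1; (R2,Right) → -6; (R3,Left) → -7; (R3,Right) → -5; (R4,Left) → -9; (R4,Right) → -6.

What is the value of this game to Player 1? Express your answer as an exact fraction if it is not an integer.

-17/4

Row minima: R1 → -5, R2 → -6, R3 → -7, R4 → -9; maximin = -5.
Column maxima: Left → 1, Right → -4; minimax = -4.
-5 ≠ -4, so there is no saddle point; optimal play is mixed.
R3 is strictly dominated by R1, so Player 1 never plays it.
R4 is strictly dominated by R1, so Player 1 never plays it.
On the remaining 2×2 (R1, R2 vs Left, Right):
Let Player 1 play R1 with probability p. Expected payoff against Left: (-5)p + 1(1−p) = −6p + 1; against Right: (-4)p + (-6)(1−p) = 2p − 6.
Setting these equal: −6p + 1 = 2p − 6 ⇒ −8p = -7 ⇒ p = 7/8, and the value is (-6)·(7/8) + 1 = -17/4.
For Player 2: with q = P(Left), equating R1's and R2's payoffs gives −q − 4 = 7q − 6 ⇒ q = 1/4.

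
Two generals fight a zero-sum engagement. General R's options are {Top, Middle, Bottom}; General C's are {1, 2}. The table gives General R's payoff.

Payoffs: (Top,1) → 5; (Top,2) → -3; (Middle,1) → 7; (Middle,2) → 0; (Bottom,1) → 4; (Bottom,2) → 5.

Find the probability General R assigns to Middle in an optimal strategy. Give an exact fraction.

1/8

Row minima: Top → -3, Middle → 0, Bottom → 4; maximin = 4.
Column maxima: 1 → 7, 2 → 5; minimax = 5.
4 ≠ 5, so there is no saddle point; optimal play is mixed.
Top is strictly dominated by Middle, so General R never plays it.
On the remaining 2×2 (Middle, Bottom vs 1, 2):
Let General R play Middle with probability p. Expected payoff against 1: 7p + 4(1−p) = 3p + 4; against 2: 0p + 5(1−p) = −5p + 5.
Setting these equal: 3p + 4 = −5p + 5 ⇒ 8p = 1 ⇒ p = 1/8, and the value is (3)·(1/8) + 4 = 35/8.
For General C: with q = P(1), equating Middle's and Bottom's payoffs gives 7q = −q + 5 ⇒ q = 5/8.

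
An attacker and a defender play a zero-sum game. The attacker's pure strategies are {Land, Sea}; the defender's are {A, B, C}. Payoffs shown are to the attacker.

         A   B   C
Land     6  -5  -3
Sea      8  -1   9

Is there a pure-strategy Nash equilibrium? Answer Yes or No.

Yes

Row minima: Land → -5, Sea → -1; maximin = -1.
Column maxima: A → 8, B → -1, C → 9; minimax = -1.
maximin = minimax = -1, so a saddle point exists.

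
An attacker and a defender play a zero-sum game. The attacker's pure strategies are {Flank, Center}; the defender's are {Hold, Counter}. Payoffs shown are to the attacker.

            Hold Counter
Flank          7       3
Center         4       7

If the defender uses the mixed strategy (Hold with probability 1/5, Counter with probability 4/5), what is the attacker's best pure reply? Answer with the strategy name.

Center

Expected payoff of Flank: (1/5)·7 + (4/5)·3 = 19/5.
Expected payoff of Center: (1/5)·4 + (4/5)·7 = 32/5.
The largest is 32/5, so the attacker's best response is Center.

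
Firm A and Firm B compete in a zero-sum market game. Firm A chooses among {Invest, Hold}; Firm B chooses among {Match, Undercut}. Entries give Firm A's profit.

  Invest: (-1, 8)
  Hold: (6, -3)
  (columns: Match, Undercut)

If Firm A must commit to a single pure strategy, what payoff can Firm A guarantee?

Row minima: Invest → -1, Hold → -3.
The best of these is -1.

-1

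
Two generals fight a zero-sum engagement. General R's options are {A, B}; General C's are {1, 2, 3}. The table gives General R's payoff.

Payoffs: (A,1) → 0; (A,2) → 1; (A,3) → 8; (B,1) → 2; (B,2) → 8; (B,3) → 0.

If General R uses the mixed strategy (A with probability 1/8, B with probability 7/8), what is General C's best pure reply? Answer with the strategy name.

If General C plays 1, General R's expected payoff is (1/8)·0 + (7/8)·2 = 7/4.
If General C plays 2, General R's expected payoff is (1/8)·1 + (7/8)·8 = 57/8.
If General C plays 3, General R's expected payoff is (1/8)·8 + (7/8)·0 = 1.
General C minimizes General R's payoff; the smallest is 1, so the best response is 3.

3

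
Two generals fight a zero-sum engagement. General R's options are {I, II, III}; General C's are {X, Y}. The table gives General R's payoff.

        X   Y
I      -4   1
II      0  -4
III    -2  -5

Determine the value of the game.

Row minima: I → -4, II → -4, III → -5; maximin = -4.
Column maxima: X → 0, Y → 1; minimax = 0.
-4 ≠ 0, so there is no saddle point; optimal play is mixed.
III is strictly dominated by II, so General R never plays it.
On the remaining 2×2 (I, II vs X, Y):
Let General R play I with probability p. Expected payoff against X: (-4)p + 0(1−p) = −4p; against Y: 1p + (-4)(1−p) = 5p − 4.
Setting these equal: −4p = 5p − 4 ⇒ −9p = -4 ⇒ p = 4/9, and the value is (-4)·(4/9) = -16/9.
For General C: with q = P(X), equating I's and II's payoffs gives −5q + 1 = 4q − 4 ⇒ q = 5/9.

-16/9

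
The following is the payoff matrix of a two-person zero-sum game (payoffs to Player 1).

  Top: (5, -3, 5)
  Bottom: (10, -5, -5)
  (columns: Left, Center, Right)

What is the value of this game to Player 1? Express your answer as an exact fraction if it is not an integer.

Row minima: Top → -3, Bottom → -5; maximin = -3.
Column maxima: Left → 10, Center → -3, Right → 5; minimax = -3.
Since maximin = minimax = -3, there is a saddle point and the value is -3.

-3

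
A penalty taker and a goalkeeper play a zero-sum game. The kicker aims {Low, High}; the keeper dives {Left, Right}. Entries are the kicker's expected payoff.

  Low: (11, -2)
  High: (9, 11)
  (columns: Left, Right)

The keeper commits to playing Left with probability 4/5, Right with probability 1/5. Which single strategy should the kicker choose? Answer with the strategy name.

Expected payoff of Low: (4/5)·11 + (1/5)·(-2) = 42/5.
Expected payoff of High: (4/5)·9 + (1/5)·11 = 47/5.
The largest is 47/5, so the kicker's best response is High.

High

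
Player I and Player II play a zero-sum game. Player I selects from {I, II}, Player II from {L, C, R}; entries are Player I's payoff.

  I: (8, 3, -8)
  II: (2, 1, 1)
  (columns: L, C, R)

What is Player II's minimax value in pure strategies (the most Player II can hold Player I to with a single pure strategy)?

Column maxima: L → 8, C → 3, R → 1.
The smallest of these is 1.

1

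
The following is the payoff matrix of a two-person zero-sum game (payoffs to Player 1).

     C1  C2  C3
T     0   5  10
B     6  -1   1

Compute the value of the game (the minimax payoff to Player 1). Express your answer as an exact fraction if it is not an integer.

5/2

Row minima: T → 0, B → -1; maximin = 0.
Column maxima: C1 → 6, C2 → 5, C3 → 10; minimax = 5.
0 ≠ 5, so there is no saddle point; optimal play is mixed.
C3 is strictly dominated by C2 (it gives Player 1 strictly more in every row), so Player 2 never plays it.
On the remaining 2×2 (T, B vs C1, C2):
Let Player 1 play T with probability p. Expected payoff against C1: 0p + 6(1−p) = −6p + 6; against C2: 5p + (-1)(1−p) = 6p − 1.
Setting these equal: −6p + 6 = 6p − 1 ⇒ −12p = -7 ⇒ p = 7/12, and the value is (-6)·(7/12) + 6 = 5/2.
For Player 2: with q = P(C1), equating T's and B's payoffs gives −5q + 5 = 7q − 1 ⇒ q = 1/2.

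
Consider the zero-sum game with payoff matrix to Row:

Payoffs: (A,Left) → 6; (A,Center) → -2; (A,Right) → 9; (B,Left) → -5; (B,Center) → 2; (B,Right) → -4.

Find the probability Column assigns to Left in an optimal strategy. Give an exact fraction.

4/15

Row minima: A → -2, B → -5; maximin = -2.
Column maxima: Left → 6, Center → 2, Right → 9; minimax = 2.
-2 ≠ 2, so there is no saddle point; optimal play is mixed.
Right is strictly dominated by Left (it gives Row strictly more in every row), so Column never plays it.
On the remaining 2×2 (A, B vs Left, Center):
Let Row play A with probability p. Expected payoff against Left: 6p + (-5)(1−p) = 11p − 5; against Center: (-2)p + 2(1−p) = −4p + 2.
Setting these equal: 11p − 5 = −4p + 2 ⇒ 15p = 7 ⇒ p = 7/15, and the value is (11)·(7/15) − 5 = 2/15.
For Column: with q = P(Left), equating A's and B's payoffs gives 8q − 2 = −7q + 2 ⇒ q = 4/15.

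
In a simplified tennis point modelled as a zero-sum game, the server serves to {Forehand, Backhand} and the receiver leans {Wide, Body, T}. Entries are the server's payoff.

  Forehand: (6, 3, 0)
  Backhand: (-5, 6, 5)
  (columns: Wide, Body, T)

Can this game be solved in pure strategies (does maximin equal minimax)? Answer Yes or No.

Row minima: Forehand → 0, Backhand → -5; maximin = 0.
Column maxima: Wide → 6, Body → 6, T → 5; minimax = 5.
0 ≠ 5, so no pure-strategy equilibrium exists.

No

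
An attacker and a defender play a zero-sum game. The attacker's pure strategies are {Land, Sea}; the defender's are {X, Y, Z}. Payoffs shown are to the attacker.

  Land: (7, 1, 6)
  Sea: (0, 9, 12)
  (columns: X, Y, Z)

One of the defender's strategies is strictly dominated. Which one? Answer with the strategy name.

Y holds the attacker's payoff strictly below Z in every row: 1 < 6, 9 < 12.
So Z is strictly dominated for the defender.

Z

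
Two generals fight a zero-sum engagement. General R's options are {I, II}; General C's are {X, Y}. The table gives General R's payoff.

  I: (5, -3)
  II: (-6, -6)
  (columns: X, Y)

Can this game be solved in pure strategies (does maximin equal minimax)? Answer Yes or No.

Yes

Row minima: I → -3, II → -6; maximin = -3.
Column maxima: X → 5, Y → -3; minimax = -3.
maximin = minimax = -3, so a saddle point exists.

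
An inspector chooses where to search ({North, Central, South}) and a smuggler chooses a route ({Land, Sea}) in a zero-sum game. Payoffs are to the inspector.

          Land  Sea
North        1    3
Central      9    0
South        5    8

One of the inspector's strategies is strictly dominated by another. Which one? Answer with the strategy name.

North

South gives a strictly higher payoff than North against every column: 5 > 1, 8 > 3.
So North is strictly dominated and the inspector never plays it.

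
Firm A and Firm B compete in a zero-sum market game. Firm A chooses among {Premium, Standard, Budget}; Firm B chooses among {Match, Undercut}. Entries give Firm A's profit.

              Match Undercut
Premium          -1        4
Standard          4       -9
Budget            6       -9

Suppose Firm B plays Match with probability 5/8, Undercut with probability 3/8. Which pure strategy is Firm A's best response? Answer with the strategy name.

Premium

Expected payoff of Premium: (5/8)·(-1) + (3/8)·4 = 7/8.
Expected payoff of Standard: (5/8)·4 + (3/8)·(-9) = -7/8.
Expected payoff of Budget: (5/8)·6 + (3/8)·(-9) = 3/8.
The largest is 7/8, so Firm A's best response is Premium.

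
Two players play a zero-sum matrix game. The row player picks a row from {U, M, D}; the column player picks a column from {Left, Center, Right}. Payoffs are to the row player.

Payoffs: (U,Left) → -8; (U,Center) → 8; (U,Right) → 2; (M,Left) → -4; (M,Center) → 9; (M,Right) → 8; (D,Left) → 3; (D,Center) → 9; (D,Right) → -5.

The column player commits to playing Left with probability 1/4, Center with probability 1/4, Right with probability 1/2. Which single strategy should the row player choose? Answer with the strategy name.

Expected payoff of U: (1/4)·(-8) + (1/4)·8 + (1/2)·2 = 1.
Expected payoff of M: (1/4)·(-4) + (1/4)·9 + (1/2)·8 = 21/4.
Expected payoff of D: (1/4)·3 + (1/4)·9 + (1/2)·(-5) = 1/2.
The largest is 21/4, so the row player's best response is M.

M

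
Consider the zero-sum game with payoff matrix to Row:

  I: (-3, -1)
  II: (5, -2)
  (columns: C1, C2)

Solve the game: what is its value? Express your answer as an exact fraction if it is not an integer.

-11/9

Row minima: I → -3, II → -2; maximin = -2.
Column maxima: C1 → 5, C2 → -1; minimax = -1.
-2 ≠ -1, so there is no saddle point; optimal play is mixed.
Let Row play I with probability p. Expected payoff against C1: (-3)p + 5(1−p) = −8p + 5; against C2: (-1)p + (-2)(1−p) = p − 2.
Setting these equal: −8p + 5 = p − 2 ⇒ −9p = -7 ⇒ p = 7/9, and the value is (-8)·(7/9) + 5 = -11/9.
For Column: with q = P(C1), equating I's and II's payoffs gives −2q − 1 = 7q − 2 ⇒ q = 1/9.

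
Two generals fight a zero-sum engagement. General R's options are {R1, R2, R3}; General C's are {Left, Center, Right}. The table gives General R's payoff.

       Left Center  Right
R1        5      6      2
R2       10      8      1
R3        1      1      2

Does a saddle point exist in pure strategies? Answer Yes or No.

Row minima: R1 → 2, R2 → 1, R3 → 1; maximin = 2.
Column maxima: Left → 10, Center → 8, Right → 2; minimax = 2.
maximin = minimax = 2, so a saddle point exists.

Yes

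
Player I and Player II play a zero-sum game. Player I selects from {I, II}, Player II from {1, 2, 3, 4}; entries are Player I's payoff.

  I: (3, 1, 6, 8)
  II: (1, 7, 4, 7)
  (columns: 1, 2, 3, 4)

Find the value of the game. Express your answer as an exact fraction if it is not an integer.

Row minima: I → 1, II → 1; maximin = 1.
Column maxima: 1 → 3, 2 → 7, 3 → 6, 4 → 8; minimax = 3.
1 ≠ 3, so there is no saddle point; optimal play is mixed.
3 is strictly dominated by 1 (it gives Player I strictly more in every row), so Player II never plays it.
4 is strictly dominated by 1 (it gives Player I strictly more in every row), so Player II never plays it.
On the remaining 2×2 (I, II vs 1, 2):
Let Player I play I with probability p. Expected payoff against 1: 3p + 1(1−p) = 2p + 1; against 2: 1p + 7(1−p) = −6p + 7.
Setting these equal: 2p + 1 = −6p + 7 ⇒ 8p = 6 ⇒ p = 3/4, and the value is (2)·(3/4) + 1 = 5/2.
For Player II: with q = P(1), equating I's and II's payoffs gives 2q + 1 = −6q + 7 ⇒ q = 3/4.

5/2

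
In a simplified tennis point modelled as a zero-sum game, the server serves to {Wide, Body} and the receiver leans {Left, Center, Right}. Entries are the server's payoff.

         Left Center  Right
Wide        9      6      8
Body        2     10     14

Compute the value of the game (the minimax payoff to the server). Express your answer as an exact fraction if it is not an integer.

Row minima: Wide → 6, Body → 2; maximin = 6.
Column maxima: Left → 9, Center → 10, Right → 14; minimax = 9.
6 ≠ 9, so there is no saddle point; optimal play is mixed.
Right is strictly dominated by Center (it gives the server strictly more in every row), so the receiver never plays it.
On the remaining 2×2 (Wide, Body vs Left, Center):
Let the server play Wide with probability p. Expected payoff against Left: 9p + 2(1−p) = 7p + 2; against Center: 6p + 10(1−p) = −4p + 10.
Setting these equal: 7p + 2 = −4p + 10 ⇒ 11p = 8 ⇒ p = 8/11, and the value is (7)·(8/11) + 2 = 78/11.
For the receiver: with q = P(Left), equating Wide's and Body's payoffs gives 3q + 6 = −8q + 10 ⇒ q = 4/11.

78/11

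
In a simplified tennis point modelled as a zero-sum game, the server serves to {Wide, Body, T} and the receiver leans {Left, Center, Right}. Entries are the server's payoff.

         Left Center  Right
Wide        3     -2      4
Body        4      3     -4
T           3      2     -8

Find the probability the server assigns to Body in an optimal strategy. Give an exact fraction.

6/13

Row minima: Wide → -2, Body → -4, T → -8; maximin = -2.
Column maxima: Left → 4, Center → 3, Right → 4; minimax = 3.
-2 ≠ 3, so there is no saddle point; optimal play is mixed.
T is strictly dominated by Body, so the server never plays it.
Left is strictly dominated by Center (it gives the server strictly more in every row), so the receiver never plays it.
On the remaining 2×2 (Wide, Body vs Center, Right):
Let the server play Wide with probability p. Expected payoff against Center: (-2)p + 3(1−p) = −5p + 3; against Right: 4p + (-4)(1−p) = 8p − 4.
Setting these equal: −5p + 3 = 8p − 4 ⇒ −13p = -7 ⇒ p = 7/13, and the value is (-5)·(7/13) + 3 = 4/13.
For the receiver: with q = P(Center), equating Wide's and Body's payoffs gives −6q + 4 = 7q − 4 ⇒ q = 8/13.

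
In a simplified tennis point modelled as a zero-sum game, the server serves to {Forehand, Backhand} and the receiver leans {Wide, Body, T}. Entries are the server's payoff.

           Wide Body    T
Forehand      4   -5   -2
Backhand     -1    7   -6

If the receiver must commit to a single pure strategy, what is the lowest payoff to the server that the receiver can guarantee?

-2

Column maxima: Wide → 4, Body → 7, T → -2.
The smallest of these is -2.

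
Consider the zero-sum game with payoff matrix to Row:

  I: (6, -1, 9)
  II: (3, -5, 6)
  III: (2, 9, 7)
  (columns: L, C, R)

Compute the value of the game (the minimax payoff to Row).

4

Row minima: I → -1, II → -5, III → 2; maximin = 2.
Column maxima: L → 6, C → 9, R → 9; minimax = 6.
2 ≠ 6, so there is no saddle point; optimal play is mixed.
II is strictly dominated by I, so Row never plays it.
R is strictly dominated by L (it gives Row strictly more in every row), so Column never plays it.
On the remaining 2×2 (I, III vs L, C):
Let Row play I with probability p. Expected payoff against L: 6p + 2(1−p) = 4p + 2; against C: (-1)p + 9(1−p) = −10p + 9.
Setting these equal: 4p + 2 = −10p + 9 ⇒ 14p = 7 ⇒ p = 1/2, and the value is (4)·(1/2) + 2 = 4.
For Column: with q = P(L), equating I's and III's payoffs gives 7q − 1 = −7q + 9 ⇒ q = 5/7.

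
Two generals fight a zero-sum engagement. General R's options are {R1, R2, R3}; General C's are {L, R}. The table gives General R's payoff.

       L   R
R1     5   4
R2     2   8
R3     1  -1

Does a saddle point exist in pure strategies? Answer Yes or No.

Row minima: R1 → 4, R2 → 2, R3 → -1; maximin = 4.
Column maxima: L → 5, R → 8; minimax = 5.
4 ≠ 5, so no pure-strategy equilibrium exists.

No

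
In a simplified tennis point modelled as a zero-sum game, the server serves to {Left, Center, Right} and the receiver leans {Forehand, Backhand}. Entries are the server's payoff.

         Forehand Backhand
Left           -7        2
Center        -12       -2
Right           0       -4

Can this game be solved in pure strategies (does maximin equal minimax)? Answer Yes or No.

No

Row minima: Left → -7, Center → -12, Right → -4; maximin = -4.
Column maxima: Forehand → 0, Backhand → 2; minimax = 0.
-4 ≠ 0, so no pure-strategy equilibrium exists.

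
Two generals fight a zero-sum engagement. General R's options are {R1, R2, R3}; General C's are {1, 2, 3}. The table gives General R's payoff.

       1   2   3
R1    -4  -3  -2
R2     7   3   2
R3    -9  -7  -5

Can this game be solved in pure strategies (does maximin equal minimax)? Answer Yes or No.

Row minima: R1 → -4, R2 → 2, R3 → -9; maximin = 2.
Column maxima: 1 → 7, 2 → 3, 3 → 2; minimax = 2.
maximin = minimax = 2, so a saddle point exists.

Yes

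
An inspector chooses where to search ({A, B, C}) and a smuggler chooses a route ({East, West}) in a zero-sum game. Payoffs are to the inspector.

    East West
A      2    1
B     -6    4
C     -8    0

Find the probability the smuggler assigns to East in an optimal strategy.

Row minima: A → 1, B → -6, C → -8; maximin = 1.
Column maxima: East → 2, West → 4; minimax = 2.
1 ≠ 2, so there is no saddle point; optimal play is mixed.
C is strictly dominated by A, so the inspector never plays it.
On the remaining 2×2 (A, B vs East, West):
Let the inspector play A with probability p. Expected payoff against East: 2p + (-6)(1−p) = 8p − 6; against West: 1p + 4(1−p) = −3p + 4.
Setting these equal: 8p − 6 = −3p + 4 ⇒ 11p = 10 ⇒ p = 10/11, and the value is (8)·(10/11) − 6 = 14/11.
For the smuggler: with q = P(East), equating A's and B's payoffs gives q + 1 = −10q + 4 ⇒ q = 3/11.

3/11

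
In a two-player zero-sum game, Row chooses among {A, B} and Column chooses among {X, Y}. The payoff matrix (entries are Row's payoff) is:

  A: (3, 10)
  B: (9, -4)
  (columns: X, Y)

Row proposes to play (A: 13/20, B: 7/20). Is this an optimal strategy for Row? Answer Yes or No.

Yes

Against X this mix gives (13/20)·3 + (7/20)·9 = 51/10.
Against Y this mix gives (13/20)·10 + (7/20)·(-4) = 51/10.
All of Column's active replies (X, Y) yield 51/10, and no column does worse for Row. The mix makes Column indifferent and guarantees 51/10, so it is optimal.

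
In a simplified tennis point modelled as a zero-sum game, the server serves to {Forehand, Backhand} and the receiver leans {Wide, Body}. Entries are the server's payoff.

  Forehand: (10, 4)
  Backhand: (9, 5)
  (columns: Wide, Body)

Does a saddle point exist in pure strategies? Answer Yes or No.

Yes

Row minima: Forehand → 4, Backhand → 5; maximin = 5.
Column maxima: Wide → 10, Body → 5; minimax = 5.
maximin = minimax = 5, so a saddle point exists.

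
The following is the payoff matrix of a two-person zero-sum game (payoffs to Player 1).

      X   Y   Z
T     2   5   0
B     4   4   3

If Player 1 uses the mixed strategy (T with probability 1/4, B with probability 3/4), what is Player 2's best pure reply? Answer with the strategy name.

Z

If Player 2 plays X, Player 1's expected payoff is (1/4)·2 + (3/4)·4 = 7/2.
If Player 2 plays Y, Player 1's expected payoff is (1/4)·5 + (3/4)·4 = 17/4.
If Player 2 plays Z, Player 1's expected payoff is (1/4)·0 + (3/4)·3 = 9/4.
Player 2 minimizes Player 1's payoff; the smallest is 9/4, so the best response is Z.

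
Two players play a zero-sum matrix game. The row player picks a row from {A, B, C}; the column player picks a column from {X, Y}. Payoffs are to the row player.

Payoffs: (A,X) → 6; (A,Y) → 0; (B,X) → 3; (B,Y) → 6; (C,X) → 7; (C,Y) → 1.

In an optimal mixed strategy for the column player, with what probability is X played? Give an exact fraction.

Row minima: A → 0, B → 3, C → 1; maximin = 3.
Column maxima: X → 7, Y → 6; minimax = 6.
3 ≠ 6, so there is no saddle point; optimal play is mixed.
A is strictly dominated by C, so the row player never plays it.
On the remaining 2×2 (B, C vs X, Y):
Let the row player play B with probability p. Expected payoff against X: 3p + 7(1−p) = −4p + 7; against Y: 6p + 1(1−p) = 5p + 1.
Setting these equal: −4p + 7 = 5p + 1 ⇒ −9p = -6 ⇒ p = 2/3, and the value is (-4)·(2/3) + 7 = 13/3.
For the column player: with q = P(X), equating B's and C's payoffs gives −3q + 6 = 6q + 1 ⇒ q = 5/9.

5/9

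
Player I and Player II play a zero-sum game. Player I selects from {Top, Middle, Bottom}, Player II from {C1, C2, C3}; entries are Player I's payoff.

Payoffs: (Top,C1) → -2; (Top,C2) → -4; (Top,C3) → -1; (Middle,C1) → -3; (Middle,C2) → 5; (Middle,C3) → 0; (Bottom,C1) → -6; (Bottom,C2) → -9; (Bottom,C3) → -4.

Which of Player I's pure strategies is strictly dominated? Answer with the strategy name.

Bottom

Top gives a strictly higher payoff than Bottom against every column: -2 > -6, -4 > -9, -1 > -4.
So Bottom is strictly dominated and Player I never plays it.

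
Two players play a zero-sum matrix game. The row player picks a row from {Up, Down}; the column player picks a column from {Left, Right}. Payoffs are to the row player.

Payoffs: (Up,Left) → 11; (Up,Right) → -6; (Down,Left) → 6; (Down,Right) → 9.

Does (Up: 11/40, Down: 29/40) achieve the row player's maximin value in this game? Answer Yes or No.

No

Against Left this mix gives (11/40)·11 + (29/40)·6 = 59/8.
Against Right this mix gives (11/40)·(-6) + (29/40)·9 = 39/8.
The column player will play Right, holding the row player to 39/8. Shifting weight toward the row that does better against Right would raise this floor (the equalizing mix achieves 27/4 against both Right and Left), so the proposed strategy is not optimal.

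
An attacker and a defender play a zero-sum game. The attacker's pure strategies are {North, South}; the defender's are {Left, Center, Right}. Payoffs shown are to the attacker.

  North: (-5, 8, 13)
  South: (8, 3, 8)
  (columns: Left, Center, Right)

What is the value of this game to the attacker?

Row minima: North → -5, South → 3; maximin = 3.
Column maxima: Left → 8, Center → 8, Right → 13; minimax = 8.
3 ≠ 8, so there is no saddle point; optimal play is mixed.
Right is strictly dominated by Center (it gives the attacker strictly more in every row), so the defender never plays it.
On the remaining 2×2 (North, South vs Left, Center):
Let the attacker play North with probability p. Expected payoff against Left: (-5)p + 8(1−p) = −13p + 8; against Center: 8p + 3(1−p) = 5p + 3.
Setting these equal: −13p + 8 = 5p + 3 ⇒ −18p = -5 ⇒ p = 5/18, and the value is (-13)·(5/18) + 8 = 79/18.
For the defender: with q = P(Left), equating North's and South's payoffs gives −13q + 8 = 5q + 3 ⇒ q = 5/18.

79/18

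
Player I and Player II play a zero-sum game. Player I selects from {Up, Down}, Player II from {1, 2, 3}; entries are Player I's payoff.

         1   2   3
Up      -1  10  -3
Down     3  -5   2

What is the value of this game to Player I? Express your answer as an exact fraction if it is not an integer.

Row minima: Up → -3, Down → -5; maximin = -3.
Column maxima: 1 → 3, 2 → 10, 3 → 2; minimax = 2.
-3 ≠ 2, so there is no saddle point; optimal play is mixed.
1 is strictly dominated by 3 (it gives Player I strictly more in every row), so Player II never plays it.
On the remaining 2×2 (Up, Down vs 2, 3):
Let Player I play Up with probability p. Expected payoff against 2: 10p + (-5)(1−p) = 15p − 5; against 3: (-3)p + 2(1−p) = −5p + 2.
Setting these equal: 15p − 5 = −5p + 2 ⇒ 20p = 7 ⇒ p = 7/20, and the value is (15)·(7/20) − 5 = 1/4.
For Player II: with q = P(2), equating Up's and Down's payoffs gives 13q − 3 = −7q + 2 ⇒ q = 1/4.

1/4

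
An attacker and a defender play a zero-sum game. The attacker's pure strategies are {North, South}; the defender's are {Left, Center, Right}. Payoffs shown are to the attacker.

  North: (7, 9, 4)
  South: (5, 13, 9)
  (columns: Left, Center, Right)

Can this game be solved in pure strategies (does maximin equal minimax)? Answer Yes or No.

No

Row minima: North → 4, South → 5; maximin = 5.
Column maxima: Left → 7, Center → 13, Right → 9; minimax = 7.
5 ≠ 7, so no pure-strategy equilibrium exists.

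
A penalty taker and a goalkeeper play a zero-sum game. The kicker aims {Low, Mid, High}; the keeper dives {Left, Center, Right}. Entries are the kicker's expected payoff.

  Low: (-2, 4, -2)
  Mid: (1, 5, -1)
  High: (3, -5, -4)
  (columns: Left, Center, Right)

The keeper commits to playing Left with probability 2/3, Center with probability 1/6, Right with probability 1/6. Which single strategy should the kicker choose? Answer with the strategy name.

Expected payoff of Low: (2/3)·(-2) + (1/6)·4 + (1/6)·(-2) = -1.
Expected payoff of Mid: (2/3)·1 + (1/6)·5 + (1/6)·(-1) = 4/3.
Expected payoff of High: (2/3)·3 + (1/6)·(-5) + (1/6)·(-4) = 1/2.
The largest is 4/3, so the kicker's best response is Mid.

Mid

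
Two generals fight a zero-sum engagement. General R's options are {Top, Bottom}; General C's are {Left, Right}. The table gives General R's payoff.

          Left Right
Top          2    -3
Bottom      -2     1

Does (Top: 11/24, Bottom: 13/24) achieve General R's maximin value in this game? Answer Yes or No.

No

Against Left this mix gives (11/24)·2 + (13/24)·(-2) = -1/6.
Against Right this mix gives (11/24)·(-3) + (13/24)·1 = -5/6.
General C will play Right, holding General R to -5/6. Shifting weight toward the row that does better against Right would raise this floor (the equalizing mix achieves -1/2 against both Right and Left), so the proposed strategy is not optimal.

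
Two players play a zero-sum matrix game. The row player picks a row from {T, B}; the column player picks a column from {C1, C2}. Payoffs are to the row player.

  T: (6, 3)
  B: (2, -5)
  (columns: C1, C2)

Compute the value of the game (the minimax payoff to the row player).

3

Row minima: T → 3, B → -5; maximin = 3.
Column maxima: C1 → 6, C2 → 3; minimax = 3.
Since maximin = minimax = 3, there is a saddle point and the value is 3.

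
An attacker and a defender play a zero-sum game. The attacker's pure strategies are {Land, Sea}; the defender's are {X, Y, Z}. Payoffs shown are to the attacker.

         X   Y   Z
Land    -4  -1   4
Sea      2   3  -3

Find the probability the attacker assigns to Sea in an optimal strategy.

8/13

Row minima: Land → -4, Sea → -3; maximin = -3.
Column maxima: X → 2, Y → 3, Z → 4; minimax = 2.
-3 ≠ 2, so there is no saddle point; optimal play is mixed.
Y is strictly dominated by X (it gives the attacker strictly more in every row), so the defender never plays it.
On the remaining 2×2 (Land, Sea vs X, Z):
Let the attacker play Land with probability p. Expected payoff against X: (-4)p + 2(1−p) = −6p + 2; against Z: 4p + (-3)(1−p) = 7p − 3.
Setting these equal: −6p + 2 = 7p − 3 ⇒ −13p = -5 ⇒ p = 5/13, and the value is (-6)·(5/13) + 2 = -4/13.
For the defender: with q = P(X), equating Land's and Sea's payoffs gives −8q + 4 = 5q − 3 ⇒ q = 7/13.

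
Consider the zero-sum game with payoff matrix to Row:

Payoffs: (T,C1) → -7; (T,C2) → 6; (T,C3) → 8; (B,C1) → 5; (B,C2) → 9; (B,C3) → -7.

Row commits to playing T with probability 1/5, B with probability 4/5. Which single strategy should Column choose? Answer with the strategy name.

If Column plays C1, Row's expected payoff is (1/5)·(-7) + (4/5)·5 = 13/5.
If Column plays C2, Row's expected payoff is (1/5)·6 + (4/5)·9 = 42/5.
If Column plays C3, Row's expected payoff is (1/5)·8 + (4/5)·(-7) = -4.
Column minimizes Row's payoff; the smallest is -4, so the best response is C3.

C3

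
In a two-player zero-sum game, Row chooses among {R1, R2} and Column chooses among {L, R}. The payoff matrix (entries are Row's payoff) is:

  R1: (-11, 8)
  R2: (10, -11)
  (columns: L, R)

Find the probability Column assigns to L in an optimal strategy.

Row minima: R1 → -11, R2 → -11; maximin = -11.
Column maxima: L → 10, R → 8; minimax = 8.
-11 ≠ 8, so there is no saddle point; optimal play is mixed.
Let Row play R1 with probability p. Expected payoff against L: (-11)p + 10(1−p) = −21p + 10; against R: 8p + (-11)(1−p) = 19p − 11.
Setting these equal: −21p + 10 = 19p − 11 ⇒ −40p = -21 ⇒ p = 21/40, and the value is (-21)·(21/40) + 10 = -41/40.
For Column: with q = P(L), equating R1's and R2's payoffs gives −19q + 8 = 21q − 11 ⇒ q = 19/40.

19/40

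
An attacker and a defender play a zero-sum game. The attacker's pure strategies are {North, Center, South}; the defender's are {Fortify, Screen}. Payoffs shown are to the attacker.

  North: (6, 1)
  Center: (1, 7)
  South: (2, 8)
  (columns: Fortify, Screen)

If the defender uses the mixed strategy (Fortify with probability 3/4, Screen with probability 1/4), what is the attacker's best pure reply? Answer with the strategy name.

North

Expected payoff of North: (3/4)·6 + (1/4)·1 = 19/4.
Expected payoff of Center: (3/4)·1 + (1/4)·7 = 5/2.
Expected payoff of South: (3/4)·2 + (1/4)·8 = 7/2.
The largest is 19/4, so the attacker's best response is North.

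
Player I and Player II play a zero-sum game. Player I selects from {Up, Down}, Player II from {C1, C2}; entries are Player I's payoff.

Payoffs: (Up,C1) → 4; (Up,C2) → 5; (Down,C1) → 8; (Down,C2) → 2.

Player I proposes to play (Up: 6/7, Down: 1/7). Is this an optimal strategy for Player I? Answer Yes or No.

Against C1 this mix gives (6/7)·4 + (1/7)·8 = 32/7.
Against C2 this mix gives (6/7)·5 + (1/7)·2 = 32/7.
All of Player II's active replies (C1, C2) yield 32/7, and no column does worse for Player I. The mix makes Player II indifferent and guarantees 32/7, so it is optimal.

Yes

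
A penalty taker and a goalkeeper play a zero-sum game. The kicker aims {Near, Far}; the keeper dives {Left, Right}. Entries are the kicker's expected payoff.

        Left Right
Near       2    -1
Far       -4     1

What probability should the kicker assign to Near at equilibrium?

5/8

Row minima: Near → -1, Far → -4; maximin = -1.
Column maxima: Left → 2, Right → 1; minimax = 1.
-1 ≠ 1, so there is no saddle point; optimal play is mixed.
Let the kicker play Near with probability p. Expected payoff against Left: 2p + (-4)(1−p) = 6p − 4; against Right: (-1)p + 1(1−p) = −2p + 1.
Setting these equal: 6p − 4 = −2p + 1 ⇒ 8p = 5 ⇒ p = 5/8, and the value is (6)·(5/8) − 4 = -1/4.
For the keeper: with q = P(Left), equating Near's and Far's payoffs gives 3q − 1 = −5q + 1 ⇒ q = 1/4.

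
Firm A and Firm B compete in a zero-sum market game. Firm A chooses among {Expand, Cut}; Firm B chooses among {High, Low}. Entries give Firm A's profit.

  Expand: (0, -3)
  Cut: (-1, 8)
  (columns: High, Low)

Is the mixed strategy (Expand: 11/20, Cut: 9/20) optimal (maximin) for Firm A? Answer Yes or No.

No

Against High this mix gives (11/20)·0 + (9/20)·(-1) = -9/20.
Against Low this mix gives (11/20)·(-3) + (9/20)·8 = 39/20.
Firm B will play High, holding Firm A to -9/20. Shifting weight toward the row that does better against High would raise this floor (the equalizing mix achieves -1/4 against both High and Low), so the proposed strategy is not optimal.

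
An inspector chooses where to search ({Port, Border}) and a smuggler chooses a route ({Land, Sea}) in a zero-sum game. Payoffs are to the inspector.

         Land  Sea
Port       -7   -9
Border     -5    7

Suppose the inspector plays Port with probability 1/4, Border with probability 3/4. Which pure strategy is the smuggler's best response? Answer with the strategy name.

If the smuggler plays Land, the inspector's expected payoff is (1/4)·(-7) + (3/4)·(-5) = -11/2.
If the smuggler plays Sea, the inspector's expected payoff is (1/4)·(-9) + (3/4)·7 = 3.
The smuggler minimizes the inspector's payoff; the smallest is -11/2, so the best response is Land.

Land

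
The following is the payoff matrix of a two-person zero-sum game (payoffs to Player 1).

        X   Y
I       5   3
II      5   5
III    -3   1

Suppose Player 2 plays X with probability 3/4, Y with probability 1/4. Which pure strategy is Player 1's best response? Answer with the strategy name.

Expected payoff of I: (3/4)·5 + (1/4)·3 = 9/2.
Expected payoff of II: (3/4)·5 + (1/4)·5 = 5.
Expected payoff of III: (3/4)·(-3) + (1/4)·1 = -2.
The largest is 5, so Player 1's best response is II.

II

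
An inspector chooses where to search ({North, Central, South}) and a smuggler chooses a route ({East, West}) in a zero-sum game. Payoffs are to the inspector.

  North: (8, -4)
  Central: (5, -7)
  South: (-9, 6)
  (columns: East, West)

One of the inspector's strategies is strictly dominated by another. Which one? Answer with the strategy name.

North gives a strictly higher payoff than Central against every column: 8 > 5, -4 > -7.
So Central is strictly dominated and the inspector never plays it.

Central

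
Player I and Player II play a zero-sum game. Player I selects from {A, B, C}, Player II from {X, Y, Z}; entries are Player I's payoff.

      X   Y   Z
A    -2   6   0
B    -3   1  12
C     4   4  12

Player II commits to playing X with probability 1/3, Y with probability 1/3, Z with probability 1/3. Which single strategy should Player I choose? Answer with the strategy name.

Expected payoff of A: (1/3)·(-2) + (1/3)·6 + (1/3)·0 = 4/3.
Expected payoff of B: (1/3)·(-3) + (1/3)·1 + (1/3)·12 = 10/3.
Expected payoff of C: (1/3)·4 + (1/3)·4 + (1/3)·12 = 20/3.
The largest is 20/3, so Player I's best response is C.

C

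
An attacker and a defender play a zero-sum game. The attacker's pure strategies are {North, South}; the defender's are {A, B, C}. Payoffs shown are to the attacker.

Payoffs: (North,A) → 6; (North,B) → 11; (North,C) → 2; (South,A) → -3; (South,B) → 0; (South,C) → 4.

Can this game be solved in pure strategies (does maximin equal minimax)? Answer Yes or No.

No

Row minima: North → 2, South → -3; maximin = 2.
Column maxima: A → 6, B → 11, C → 4; minimax = 4.
2 ≠ 4, so no pure-strategy equilibrium exists.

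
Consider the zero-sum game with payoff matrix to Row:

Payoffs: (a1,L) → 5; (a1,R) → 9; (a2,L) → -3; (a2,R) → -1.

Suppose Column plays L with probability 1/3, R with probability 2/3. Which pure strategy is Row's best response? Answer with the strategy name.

a1

Expected payoff of a1: (1/3)·5 + (2/3)·9 = 23/3.
Expected payoff of a2: (1/3)·(-3) + (2/3)·(-1) = -5/3.
The largest is 23/3, so Row's best response is a1.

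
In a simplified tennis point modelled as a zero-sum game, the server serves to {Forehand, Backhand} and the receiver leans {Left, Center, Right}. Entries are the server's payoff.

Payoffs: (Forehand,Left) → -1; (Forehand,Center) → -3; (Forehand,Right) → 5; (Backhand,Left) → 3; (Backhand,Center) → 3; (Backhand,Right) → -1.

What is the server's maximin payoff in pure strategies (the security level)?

Row minima: Forehand → -3, Backhand → -1.
The best of these is -1.

-1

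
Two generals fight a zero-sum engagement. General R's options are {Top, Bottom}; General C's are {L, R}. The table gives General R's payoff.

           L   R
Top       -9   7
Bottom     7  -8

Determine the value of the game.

Row minima: Top → -9, Bottom → -8; maximin = -8.
Column maxima: L → 7, R → 7; minimax = 7.
-8 ≠ 7, so there is no saddle point; optimal play is mixed.
Let General R play Top with probability p. Expected payoff against L: (-9)p + 7(1−p) = −16p + 7; against R: 7p + (-8)(1−p) = 15p − 8.
Setting these equal: −16p + 7 = 15p − 8 ⇒ −31p = -15 ⇒ p = 15/31, and the value is (-16)·(15/31) + 7 = -23/31.
For General C: with q = P(L), equating Top's and Bottom's payoffs gives −16q + 7 = 15q − 8 ⇒ q = 15/31.

-23/31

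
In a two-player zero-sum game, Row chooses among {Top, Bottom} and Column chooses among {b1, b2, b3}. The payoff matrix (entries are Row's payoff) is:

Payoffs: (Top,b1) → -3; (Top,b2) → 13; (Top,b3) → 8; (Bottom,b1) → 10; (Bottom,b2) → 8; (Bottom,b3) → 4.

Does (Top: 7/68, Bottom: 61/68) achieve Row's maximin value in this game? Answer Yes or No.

No

Against b1 this mix gives (7/68)·(-3) + (61/68)·10 = 589/68.
Against b2 this mix gives (7/68)·13 + (61/68)·8 = 579/68.
Against b3 this mix gives (7/68)·8 + (61/68)·4 = 75/17.
Column will play b3, holding Row to 75/17. Shifting weight toward the row that does better against b3 would raise this floor (the equalizing mix achieves 92/17 against both b3 and b1), so the proposed strategy is not optimal.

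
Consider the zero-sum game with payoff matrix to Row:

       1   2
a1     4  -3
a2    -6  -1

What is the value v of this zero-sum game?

Row minima: a1 → -3, a2 → -6; maximin = -3.
Column maxima: 1 → 4, 2 → -1; minimax = -1.
-3 ≠ -1, so there is no saddle point; optimal play is mixed.
Let Row play a1 with probability p. Expected payoff against 1: 4p + (-6)(1−p) = 10p − 6; against 2: (-3)p + (-1)(1−p) = −2p − 1.
Setting these equal: 10p − 6 = −2p − 1 ⇒ 12p = 5 ⇒ p = 5/12, and the value is (10)·(5/12) − 6 = -11/6.
For Column: with q = P(1), equating a1's and a2's payoffs gives 7q − 3 = −5q − 1 ⇒ q = 1/6.

-11/6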